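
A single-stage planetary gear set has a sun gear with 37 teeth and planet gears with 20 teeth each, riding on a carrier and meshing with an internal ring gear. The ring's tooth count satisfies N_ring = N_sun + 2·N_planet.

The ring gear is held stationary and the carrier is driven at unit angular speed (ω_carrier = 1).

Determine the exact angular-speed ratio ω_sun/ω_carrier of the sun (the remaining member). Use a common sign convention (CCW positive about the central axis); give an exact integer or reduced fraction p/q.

N_ring = 37 + 2·20 = 77
37(ω_s−ω_c) = −77(ω_r−ω_c),  ω_r=0, ω_c=1
ω_s = 1 − (77/37)(0−1) = 114/37
ω_s/ω_c = 114/37

114/37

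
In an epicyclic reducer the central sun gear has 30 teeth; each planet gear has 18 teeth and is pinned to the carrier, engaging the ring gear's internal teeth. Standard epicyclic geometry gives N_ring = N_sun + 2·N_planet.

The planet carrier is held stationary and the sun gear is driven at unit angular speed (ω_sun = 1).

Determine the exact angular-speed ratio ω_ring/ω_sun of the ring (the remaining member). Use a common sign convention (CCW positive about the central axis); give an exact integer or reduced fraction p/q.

N_ring = 30 + 2·18 = 66
30(ω_s−ω_c) = −66(ω_r−ω_c),  ω_c=0, ω_s=1
ω_r = 0 − (30/66)(1−0) = -5/11
ω_r/ω_s = -5/11

-5/11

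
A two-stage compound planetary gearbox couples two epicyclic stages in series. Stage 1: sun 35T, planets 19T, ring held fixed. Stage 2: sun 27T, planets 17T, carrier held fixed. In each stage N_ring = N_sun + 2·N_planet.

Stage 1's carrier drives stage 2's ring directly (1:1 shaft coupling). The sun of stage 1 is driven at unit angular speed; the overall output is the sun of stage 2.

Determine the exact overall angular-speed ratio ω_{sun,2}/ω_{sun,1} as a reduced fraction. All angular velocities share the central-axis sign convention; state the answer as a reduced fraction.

Stage 1: N_ring = 35 + 2·19 = 73
Stage 1: 35(ω_s−ω_c) = −73(ω_r−ω_c),  ω_r=0, ω_s=1
Stage 1: 35(1−ω_c) = −73(0−ω_c)  ⇒  108ω_c = 35  ⇒  ω_c = 35/108
  ⇒ ω_c¹/ω_s¹ = 35/108
Stage 2: N_ring = 27 + 2·17 = 61
Stage 2: 27(ω_s−ω_c) = −61(ω_r−ω_c),  ω_c=0, ω_r=1
Stage 2: ω_s = 0 − (61/27)(1−0) = -61/27
  ⇒ ω_s²/ω_r² = -61/27
Coupling ω_r² = ω_c¹ ⇒ overall = 35/108 × -61/27 = -2135/2916

-2135/2916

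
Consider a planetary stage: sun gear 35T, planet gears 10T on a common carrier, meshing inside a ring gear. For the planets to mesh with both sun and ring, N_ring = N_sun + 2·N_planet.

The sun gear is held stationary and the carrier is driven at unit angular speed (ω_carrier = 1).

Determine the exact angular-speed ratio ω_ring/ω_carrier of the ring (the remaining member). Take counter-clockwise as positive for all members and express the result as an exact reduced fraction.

18/11

N_ring = 35 + 2·10 = 55
35(ω_s−ω_c) = −55(ω_r−ω_c),  ω_s=0, ω_c=1
ω_r = 1 − (35/55)(0−1) = 18/11
ω_r/ω_c = 18/11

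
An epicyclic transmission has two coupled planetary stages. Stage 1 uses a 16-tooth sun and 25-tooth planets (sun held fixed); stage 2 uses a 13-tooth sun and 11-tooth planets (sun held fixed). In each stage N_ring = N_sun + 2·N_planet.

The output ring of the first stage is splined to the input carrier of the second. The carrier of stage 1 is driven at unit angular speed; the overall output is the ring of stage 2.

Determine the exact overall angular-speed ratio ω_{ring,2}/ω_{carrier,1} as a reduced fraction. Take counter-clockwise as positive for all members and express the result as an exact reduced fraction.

656/385

Stage 1: N_ring = 16 + 2·25 = 66
Stage 1: 16(ω_s−ω_c) = −66(ω_r−ω_c),  ω_s=0, ω_c=1
Stage 1: ω_r = 1 − (16/66)(0−1) = 41/33
  ⇒ ω_r¹/ω_c¹ = 41/33
Stage 2: N_ring = 13 + 2·11 = 35
Stage 2: 13(ω_s−ω_c) = −35(ω_r−ω_c),  ω_s=0, ω_c=1
Stage 2: ω_r = 1 − (13/35)(0−1) = 48/35
  ⇒ ω_r²/ω_c² = 48/35
Coupling ω_c² = ω_r¹ ⇒ overall = 41/33 × 48/35 = 656/385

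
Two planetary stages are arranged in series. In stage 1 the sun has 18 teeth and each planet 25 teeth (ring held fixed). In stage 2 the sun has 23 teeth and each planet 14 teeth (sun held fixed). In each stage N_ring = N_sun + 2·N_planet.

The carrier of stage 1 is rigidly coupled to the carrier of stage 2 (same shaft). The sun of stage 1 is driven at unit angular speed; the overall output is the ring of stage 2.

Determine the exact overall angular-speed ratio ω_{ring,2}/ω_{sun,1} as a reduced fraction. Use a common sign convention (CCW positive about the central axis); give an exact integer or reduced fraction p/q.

Stage 1: N_ring = 18 + 2·25 = 68
Stage 1: 18(ω_s−ω_c) = −68(ω_r−ω_c),  ω_r=0, ω_s=1
Stage 1: 18(1−ω_c) = −68(0−ω_c)  ⇒  86ω_c = 18  ⇒  ω_c = 9/43
  ⇒ ω_c¹/ω_s¹ = 9/43
Stage 2: N_ring = 23 + 2·14 = 51
Stage 2: 23(ω_s−ω_c) = −51(ω_r−ω_c),  ω_s=0, ω_c=1
Stage 2: ω_r = 1 − (23/51)(0−1) = 74/51
  ⇒ ω_r²/ω_c² = 74/51
Coupling ω_c² = ω_c¹ ⇒ overall = 9/43 × 74/51 = 222/731

222/731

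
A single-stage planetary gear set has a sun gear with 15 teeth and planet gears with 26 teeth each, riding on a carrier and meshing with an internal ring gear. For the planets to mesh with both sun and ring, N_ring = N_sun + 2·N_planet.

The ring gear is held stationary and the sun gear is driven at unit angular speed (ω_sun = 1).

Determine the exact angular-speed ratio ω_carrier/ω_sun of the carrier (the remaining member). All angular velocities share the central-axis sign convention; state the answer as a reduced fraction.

15/82

N_ring = 15 + 2·26 = 67
15(ω_s−ω_c) = −67(ω_r−ω_c),  ω_r=0, ω_s=1
15(1−ω_c) = −67(0−ω_c)  ⇒  82ω_c = 15  ⇒  ω_c = 15/82
ω_c/ω_s = 15/82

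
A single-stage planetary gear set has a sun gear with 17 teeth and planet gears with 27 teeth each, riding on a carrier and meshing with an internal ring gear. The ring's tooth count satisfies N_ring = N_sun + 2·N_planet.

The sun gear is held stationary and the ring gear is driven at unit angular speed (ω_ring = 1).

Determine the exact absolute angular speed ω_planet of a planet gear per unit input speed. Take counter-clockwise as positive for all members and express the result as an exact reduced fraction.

N_ring = 17 + 2·27 = 71
17(ω_s−ω_c) = −71(ω_r−ω_c),  ω_s=0, ω_r=1
17(0−ω_c) = −71(1−ω_c)  ⇒  88ω_c = 71  ⇒  ω_c = 71/88
sun–planet: 17·(0−71/88) = −27·(ω_p−ω_c)  ⇒  ω_p−ω_c = −(17/27)·(-71/88) = 1207/2376
ω_p = 71/88 + 1207/2376 = 71/54

71/54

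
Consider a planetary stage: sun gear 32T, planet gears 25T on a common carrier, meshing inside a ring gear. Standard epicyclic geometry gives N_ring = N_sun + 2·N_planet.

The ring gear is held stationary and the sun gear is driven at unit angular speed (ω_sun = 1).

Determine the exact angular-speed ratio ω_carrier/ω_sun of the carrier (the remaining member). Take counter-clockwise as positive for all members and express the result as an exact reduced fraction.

N_ring = 32 + 2·25 = 82
32(ω_s−ω_c) = −82(ω_r−ω_c),  ω_r=0, ω_s=1
32(1−ω_c) = −82(0−ω_c)  ⇒  114ω_c = 32  ⇒  ω_c = 16/57
ω_c/ω_s = 16/57

16/57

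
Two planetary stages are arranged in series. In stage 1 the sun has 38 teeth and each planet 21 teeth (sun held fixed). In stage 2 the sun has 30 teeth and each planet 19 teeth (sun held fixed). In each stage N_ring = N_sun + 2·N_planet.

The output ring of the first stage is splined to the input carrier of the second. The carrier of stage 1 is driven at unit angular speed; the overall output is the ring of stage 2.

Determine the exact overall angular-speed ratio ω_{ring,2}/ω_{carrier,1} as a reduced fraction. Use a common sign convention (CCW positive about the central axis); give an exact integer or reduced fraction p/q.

2891/1360

Stage 1: N_ring = 38 + 2·21 = 80
Stage 1: 38(ω_s−ω_c) = −80(ω_r−ω_c),  ω_s=0, ω_c=1
Stage 1: ω_r = 1 − (38/80)(0−1) = 59/40
  ⇒ ω_r¹/ω_c¹ = 59/40
Stage 2: N_ring = 30 + 2·19 = 68
Stage 2: 30(ω_s−ω_c) = −68(ω_r−ω_c),  ω_s=0, ω_c=1
Stage 2: ω_r = 1 − (30/68)(0−1) = 49/34
  ⇒ ω_r²/ω_c² = 49/34
Coupling ω_c² = ω_r¹ ⇒ overall = 59/40 × 49/34 = 2891/1360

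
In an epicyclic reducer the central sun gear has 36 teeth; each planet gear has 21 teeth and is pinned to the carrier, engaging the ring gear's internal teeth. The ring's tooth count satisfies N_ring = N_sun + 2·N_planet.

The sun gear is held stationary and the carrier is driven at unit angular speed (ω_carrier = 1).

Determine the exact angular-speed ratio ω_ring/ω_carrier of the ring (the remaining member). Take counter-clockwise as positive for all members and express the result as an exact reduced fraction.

N_ring = 36 + 2·21 = 78
36(ω_s−ω_c) = −78(ω_r−ω_c),  ω_s=0, ω_c=1
ω_r = 1 − (36/78)(0−1) = 19/13
ω_r/ω_c = 19/13

19/13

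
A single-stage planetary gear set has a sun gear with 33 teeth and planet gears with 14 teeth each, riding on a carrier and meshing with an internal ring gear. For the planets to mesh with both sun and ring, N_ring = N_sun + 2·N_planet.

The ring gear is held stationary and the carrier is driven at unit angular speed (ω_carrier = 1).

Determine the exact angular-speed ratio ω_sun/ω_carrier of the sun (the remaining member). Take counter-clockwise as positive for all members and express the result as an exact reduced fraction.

N_ring = 33 + 2·14 = 61
33(ω_s−ω_c) = −61(ω_r−ω_c),  ω_r=0, ω_c=1
ω_s = 1 − (61/33)(0−1) = 94/33
ω_s/ω_c = 94/33

94/33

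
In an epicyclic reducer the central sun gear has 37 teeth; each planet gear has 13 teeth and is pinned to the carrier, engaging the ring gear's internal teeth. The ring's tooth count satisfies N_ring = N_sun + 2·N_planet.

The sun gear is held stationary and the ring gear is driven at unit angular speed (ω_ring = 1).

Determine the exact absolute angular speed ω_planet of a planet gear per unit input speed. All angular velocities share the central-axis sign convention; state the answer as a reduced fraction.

63/26

N_ring = 37 + 2·13 = 63
37(ω_s−ω_c) = −63(ω_r−ω_c),  ω_s=0, ω_r=1
37(0−ω_c) = −63(1−ω_c)  ⇒  100ω_c = 63  ⇒  ω_c = 63/100
sun–planet: 37·(0−63/100) = −13·(ω_p−ω_c)  ⇒  ω_p−ω_c = −(37/13)·(-63/100) = 2331/1300
ω_p = 63/100 + 2331/1300 = 63/26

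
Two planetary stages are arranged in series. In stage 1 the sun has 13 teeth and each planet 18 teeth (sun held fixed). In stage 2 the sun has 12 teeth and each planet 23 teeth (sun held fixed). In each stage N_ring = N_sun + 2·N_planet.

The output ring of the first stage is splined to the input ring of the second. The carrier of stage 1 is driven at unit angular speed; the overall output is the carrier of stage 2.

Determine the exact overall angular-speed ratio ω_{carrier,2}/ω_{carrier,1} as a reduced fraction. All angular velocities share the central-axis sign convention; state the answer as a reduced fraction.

Stage 1: N_ring = 13 + 2·18 = 49
Stage 1: 13(ω_s−ω_c) = −49(ω_r−ω_c),  ω_s=0, ω_c=1
Stage 1: ω_r = 1 − (13/49)(0−1) = 62/49
  ⇒ ω_r¹/ω_c¹ = 62/49
Stage 2: N_ring = 12 + 2·23 = 58
Stage 2: 12(ω_s−ω_c) = −58(ω_r−ω_c),  ω_s=0, ω_r=1
Stage 2: 12(0−ω_c) = −58(1−ω_c)  ⇒  70ω_c = 58  ⇒  ω_c = 29/35
  ⇒ ω_c²/ω_r² = 29/35
Coupling ω_r² = ω_r¹ ⇒ overall = 62/49 × 29/35 = 1798/1715

1798/1715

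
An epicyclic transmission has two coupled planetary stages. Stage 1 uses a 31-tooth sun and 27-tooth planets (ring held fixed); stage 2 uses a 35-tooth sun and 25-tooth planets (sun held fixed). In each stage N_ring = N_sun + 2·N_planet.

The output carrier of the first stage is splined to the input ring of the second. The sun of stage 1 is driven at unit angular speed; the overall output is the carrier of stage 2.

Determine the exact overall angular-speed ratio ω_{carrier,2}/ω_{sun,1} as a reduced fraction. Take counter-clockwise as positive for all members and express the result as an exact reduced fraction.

527/2784

Stage 1: N_ring = 31 + 2·27 = 85
Stage 1: 31(ω_s−ω_c) = −85(ω_r−ω_c),  ω_r=0, ω_s=1
Stage 1: 31(1−ω_c) = −85(0−ω_c)  ⇒  116ω_c = 31  ⇒  ω_c = 31/116
  ⇒ ω_c¹/ω_s¹ = 31/116
Stage 2: N_ring = 35 + 2·25 = 85
Stage 2: 35(ω_s−ω_c) = −85(ω_r−ω_c),  ω_s=0, ω_r=1
Stage 2: 35(0−ω_c) = −85(1−ω_c)  ⇒  120ω_c = 85  ⇒  ω_c = 17/24
  ⇒ ω_c²/ω_r² = 17/24
Coupling ω_r² = ω_c¹ ⇒ overall = 31/116 × 17/24 = 527/2784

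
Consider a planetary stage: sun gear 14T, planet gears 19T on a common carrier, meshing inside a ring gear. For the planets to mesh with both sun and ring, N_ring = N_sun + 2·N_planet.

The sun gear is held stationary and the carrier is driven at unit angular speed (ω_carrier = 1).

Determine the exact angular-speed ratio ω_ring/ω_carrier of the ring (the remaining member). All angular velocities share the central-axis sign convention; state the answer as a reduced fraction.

33/26

N_ring = 14 + 2·19 = 52
14(ω_s−ω_c) = −52(ω_r−ω_c),  ω_s=0, ω_c=1
ω_r = 1 − (14/52)(0−1) = 33/26
ω_r/ω_c = 33/26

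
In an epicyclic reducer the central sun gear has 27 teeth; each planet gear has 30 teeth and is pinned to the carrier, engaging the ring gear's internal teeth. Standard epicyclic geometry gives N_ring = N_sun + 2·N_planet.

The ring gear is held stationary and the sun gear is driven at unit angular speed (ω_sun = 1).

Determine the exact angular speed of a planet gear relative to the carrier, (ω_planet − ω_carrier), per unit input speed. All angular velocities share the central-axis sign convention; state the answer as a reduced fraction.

-261/380

N_ring = 27 + 2·30 = 87
27(ω_s−ω_c) = −87(ω_r−ω_c),  ω_r=0, ω_s=1
27(1−ω_c) = −87(0−ω_c)  ⇒  114ω_c = 27  ⇒  ω_c = 9/38
sun–planet: 27·(1−9/38) = −30·(ω_p−ω_c)  ⇒  ω_p−ω_c = −(27/30)·(29/38) = -261/380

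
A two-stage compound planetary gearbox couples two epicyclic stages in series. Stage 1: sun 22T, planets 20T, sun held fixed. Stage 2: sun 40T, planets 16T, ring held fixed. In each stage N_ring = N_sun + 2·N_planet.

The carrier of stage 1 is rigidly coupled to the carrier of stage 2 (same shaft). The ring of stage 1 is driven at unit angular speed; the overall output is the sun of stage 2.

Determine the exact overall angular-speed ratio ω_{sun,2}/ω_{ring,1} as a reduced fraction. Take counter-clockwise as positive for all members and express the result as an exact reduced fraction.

31/15

Stage 1: N_ring = 22 + 2·20 = 62
Stage 1: 22(ω_s−ω_c) = −62(ω_r−ω_c),  ω_s=0, ω_r=1
Stage 1: 22(0−ω_c) = −62(1−ω_c)  ⇒  84ω_c = 62  ⇒  ω_c = 31/42
  ⇒ ω_c¹/ω_r¹ = 31/42
Stage 2: N_ring = 40 + 2·16 = 72
Stage 2: 40(ω_s−ω_c) = −72(ω_r−ω_c),  ω_r=0, ω_c=1
Stage 2: ω_s = 1 − (72/40)(0−1) = 14/5
  ⇒ ω_s²/ω_c² = 14/5
Coupling ω_c² = ω_c¹ ⇒ overall = 31/42 × 14/5 = 31/15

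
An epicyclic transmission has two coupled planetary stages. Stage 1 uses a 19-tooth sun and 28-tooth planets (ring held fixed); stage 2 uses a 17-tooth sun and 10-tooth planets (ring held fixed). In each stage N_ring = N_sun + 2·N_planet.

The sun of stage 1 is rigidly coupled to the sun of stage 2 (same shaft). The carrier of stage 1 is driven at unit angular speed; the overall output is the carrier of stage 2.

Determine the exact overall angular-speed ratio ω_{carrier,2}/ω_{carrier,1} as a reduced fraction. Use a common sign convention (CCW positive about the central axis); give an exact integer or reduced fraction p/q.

Stage 1: N_ring = 19 + 2·28 = 75
Stage 1: 19(ω_s−ω_c) = −75(ω_r−ω_c),  ω_r=0, ω_c=1
Stage 1: ω_s = 1 − (75/19)(0−1) = 94/19
  ⇒ ω_s¹/ω_c¹ = 94/19
Stage 2: N_ring = 17 + 2·10 = 37
Stage 2: 17(ω_s−ω_c) = −37(ω_r−ω_c),  ω_r=0, ω_s=1
Stage 2: 17(1−ω_c) = −37(0−ω_c)  ⇒  54ω_c = 17  ⇒  ω_c = 17/54
  ⇒ ω_c²/ω_s² = 17/54
Coupling ω_s² = ω_s¹ ⇒ overall = 94/19 × 17/54 = 799/513

799/513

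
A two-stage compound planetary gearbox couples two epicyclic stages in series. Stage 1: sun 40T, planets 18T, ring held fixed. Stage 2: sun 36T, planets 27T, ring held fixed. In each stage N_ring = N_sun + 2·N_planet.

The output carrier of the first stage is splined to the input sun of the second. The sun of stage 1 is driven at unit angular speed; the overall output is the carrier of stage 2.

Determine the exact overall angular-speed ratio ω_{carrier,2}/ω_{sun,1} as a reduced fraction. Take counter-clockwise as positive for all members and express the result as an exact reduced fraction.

Stage 1: N_ring = 40 + 2·18 = 76
Stage 1: 40(ω_s−ω_c) = −76(ω_r−ω_c),  ω_r=0, ω_s=1
Stage 1: 40(1−ω_c) = −76(0−ω_c)  ⇒  116ω_c = 40  ⇒  ω_c = 10/29
  ⇒ ω_c¹/ω_s¹ = 10/29
Stage 2: N_ring = 36 + 2·27 = 90
Stage 2: 36(ω_s−ω_c) = −90(ω_r−ω_c),  ω_r=0, ω_s=1
Stage 2: 36(1−ω_c) = −90(0−ω_c)  ⇒  126ω_c = 36  ⇒  ω_c = 2/7
  ⇒ ω_c²/ω_s² = 2/7
Coupling ω_s² = ω_c¹ ⇒ overall = 10/29 × 2/7 = 20/203

20/203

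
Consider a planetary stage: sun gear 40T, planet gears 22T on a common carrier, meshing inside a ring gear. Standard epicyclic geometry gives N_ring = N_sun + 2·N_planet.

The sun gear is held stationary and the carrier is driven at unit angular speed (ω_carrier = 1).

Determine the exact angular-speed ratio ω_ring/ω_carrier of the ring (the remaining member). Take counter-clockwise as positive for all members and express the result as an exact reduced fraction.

31/21

N_ring = 40 + 2·22 = 84
40(ω_s−ω_c) = −84(ω_r−ω_c),  ω_s=0, ω_c=1
ω_r = 1 − (40/84)(0−1) = 31/21
ω_r/ω_c = 31/21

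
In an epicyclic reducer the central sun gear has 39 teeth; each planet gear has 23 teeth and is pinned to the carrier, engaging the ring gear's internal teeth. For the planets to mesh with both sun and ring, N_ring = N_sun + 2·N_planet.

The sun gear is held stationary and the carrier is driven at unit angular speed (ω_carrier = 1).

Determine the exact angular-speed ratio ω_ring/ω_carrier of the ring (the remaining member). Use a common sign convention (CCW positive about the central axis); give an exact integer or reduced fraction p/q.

N_ring = 39 + 2·23 = 85
39(ω_s−ω_c) = −85(ω_r−ω_c),  ω_s=0, ω_c=1
ω_r = 1 − (39/85)(0−1) = 124/85
ω_r/ω_c = 124/85

124/85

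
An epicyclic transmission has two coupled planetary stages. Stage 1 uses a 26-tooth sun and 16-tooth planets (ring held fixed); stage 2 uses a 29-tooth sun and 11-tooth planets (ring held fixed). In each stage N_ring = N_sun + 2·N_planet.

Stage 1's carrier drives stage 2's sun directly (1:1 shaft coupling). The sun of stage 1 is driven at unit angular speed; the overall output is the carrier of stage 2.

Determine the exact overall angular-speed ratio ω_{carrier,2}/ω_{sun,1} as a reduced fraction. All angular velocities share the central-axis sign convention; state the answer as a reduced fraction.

377/3360

Stage 1: N_ring = 26 + 2·16 = 58
Stage 1: 26(ω_s−ω_c) = −58(ω_r−ω_c),  ω_r=0, ω_s=1
Stage 1: 26(1−ω_c) = −58(0−ω_c)  ⇒  84ω_c = 26  ⇒  ω_c = 13/42
  ⇒ ω_c¹/ω_s¹ = 13/42
Stage 2: N_ring = 29 + 2·11 = 51
Stage 2: 29(ω_s−ω_c) = −51(ω_r−ω_c),  ω_r=0, ω_s=1
Stage 2: 29(1−ω_c) = −51(0−ω_c)  ⇒  80ω_c = 29  ⇒  ω_c = 29/80
  ⇒ ω_c²/ω_s² = 29/80
Coupling ω_s² = ω_c¹ ⇒ overall = 13/42 × 29/80 = 377/3360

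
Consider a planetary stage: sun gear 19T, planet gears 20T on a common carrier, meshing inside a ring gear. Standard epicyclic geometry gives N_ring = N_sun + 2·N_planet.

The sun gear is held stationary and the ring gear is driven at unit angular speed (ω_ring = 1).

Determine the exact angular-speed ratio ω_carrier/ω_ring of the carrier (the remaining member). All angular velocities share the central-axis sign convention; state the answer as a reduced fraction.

N_ring = 19 + 2·20 = 59
19(ω_s−ω_c) = −59(ω_r−ω_c),  ω_s=0, ω_r=1
19(0−ω_c) = −59(1−ω_c)  ⇒  78ω_c = 59  ⇒  ω_c = 59/78
ω_c/ω_r = 59/78

59/78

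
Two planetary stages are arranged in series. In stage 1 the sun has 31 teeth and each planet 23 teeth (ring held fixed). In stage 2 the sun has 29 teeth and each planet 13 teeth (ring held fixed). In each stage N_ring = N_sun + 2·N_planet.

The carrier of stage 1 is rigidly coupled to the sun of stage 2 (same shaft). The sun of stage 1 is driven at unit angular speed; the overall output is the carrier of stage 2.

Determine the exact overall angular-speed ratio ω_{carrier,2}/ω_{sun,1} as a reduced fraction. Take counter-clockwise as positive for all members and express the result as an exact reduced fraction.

899/9072

Stage 1: N_ring = 31 + 2·23 = 77
Stage 1: 31(ω_s−ω_c) = −77(ω_r−ω_c),  ω_r=0, ω_s=1
Stage 1: 31(1−ω_c) = −77(0−ω_c)  ⇒  108ω_c = 31  ⇒  ω_c = 31/108
  ⇒ ω_c¹/ω_s¹ = 31/108
Stage 2: N_ring = 29 + 2·13 = 55
Stage 2: 29(ω_s−ω_c) = −55(ω_r−ω_c),  ω_r=0, ω_s=1
Stage 2: 29(1−ω_c) = −55(0−ω_c)  ⇒  84ω_c = 29  ⇒  ω_c = 29/84
  ⇒ ω_c²/ω_s² = 29/84
Coupling ω_s² = ω_c¹ ⇒ overall = 31/108 × 29/84 = 899/9072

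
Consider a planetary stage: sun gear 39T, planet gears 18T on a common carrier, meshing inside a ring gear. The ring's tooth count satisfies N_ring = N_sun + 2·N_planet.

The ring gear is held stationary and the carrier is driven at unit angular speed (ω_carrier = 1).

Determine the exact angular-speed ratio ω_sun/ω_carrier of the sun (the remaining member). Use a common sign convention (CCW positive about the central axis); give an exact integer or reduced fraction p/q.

N_ring = 39 + 2·18 = 75
39(ω_s−ω_c) = −75(ω_r−ω_c),  ω_r=0, ω_c=1
ω_s = 1 − (75/39)(0−1) = 38/13
ω_s/ω_c = 38/13

38/13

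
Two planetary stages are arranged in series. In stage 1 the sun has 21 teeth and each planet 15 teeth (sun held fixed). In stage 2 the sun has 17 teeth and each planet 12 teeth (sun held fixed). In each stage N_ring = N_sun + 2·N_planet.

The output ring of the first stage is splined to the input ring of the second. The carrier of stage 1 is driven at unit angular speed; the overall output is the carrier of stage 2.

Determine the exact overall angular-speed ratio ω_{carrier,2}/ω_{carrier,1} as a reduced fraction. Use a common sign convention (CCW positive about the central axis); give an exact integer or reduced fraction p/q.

Stage 1: N_ring = 21 + 2·15 = 51
Stage 1: 21(ω_s−ω_c) = −51(ω_r−ω_c),  ω_s=0, ω_c=1
Stage 1: ω_r = 1 − (21/51)(0−1) = 24/17
  ⇒ ω_r¹/ω_c¹ = 24/17
Stage 2: N_ring = 17 + 2·12 = 41
Stage 2: 17(ω_s−ω_c) = −41(ω_r−ω_c),  ω_s=0, ω_r=1
Stage 2: 17(0−ω_c) = −41(1−ω_c)  ⇒  58ω_c = 41  ⇒  ω_c = 41/58
  ⇒ ω_c²/ω_r² = 41/58
Coupling ω_r² = ω_r¹ ⇒ overall = 24/17 × 41/58 = 492/493

492/493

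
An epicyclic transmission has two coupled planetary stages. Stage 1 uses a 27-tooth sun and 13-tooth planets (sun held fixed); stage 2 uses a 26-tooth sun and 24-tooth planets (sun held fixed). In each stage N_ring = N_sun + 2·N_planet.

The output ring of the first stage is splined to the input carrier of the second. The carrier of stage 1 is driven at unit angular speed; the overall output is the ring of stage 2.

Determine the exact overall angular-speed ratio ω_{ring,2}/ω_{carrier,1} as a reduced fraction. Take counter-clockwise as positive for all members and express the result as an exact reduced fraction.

Stage 1: N_ring = 27 + 2·13 = 53
Stage 1: 27(ω_s−ω_c) = −53(ω_r−ω_c),  ω_s=0, ω_c=1
Stage 1: ω_r = 1 − (27/53)(0−1) = 80/53
  ⇒ ω_r¹/ω_c¹ = 80/53
Stage 2: N_ring = 26 + 2·24 = 74
Stage 2: 26(ω_s−ω_c) = −74(ω_r−ω_c),  ω_s=0, ω_c=1
Stage 2: ω_r = 1 − (26/74)(0−1) = 50/37
  ⇒ ω_r²/ω_c² = 50/37
Coupling ω_c² = ω_r¹ ⇒ overall = 80/53 × 50/37 = 4000/1961

4000/1961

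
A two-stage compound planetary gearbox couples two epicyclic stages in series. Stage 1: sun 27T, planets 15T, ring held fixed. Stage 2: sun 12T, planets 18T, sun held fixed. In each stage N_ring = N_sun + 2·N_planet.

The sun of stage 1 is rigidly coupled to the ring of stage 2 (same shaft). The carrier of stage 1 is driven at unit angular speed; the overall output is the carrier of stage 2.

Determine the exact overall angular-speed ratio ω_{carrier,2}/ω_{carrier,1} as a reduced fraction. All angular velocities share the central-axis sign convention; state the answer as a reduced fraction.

112/45

Stage 1: N_ring = 27 + 2·15 = 57
Stage 1: 27(ω_s−ω_c) = −57(ω_r−ω_c),  ω_r=0, ω_c=1
Stage 1: ω_s = 1 − (57/27)(0−1) = 28/9
  ⇒ ω_s¹/ω_c¹ = 28/9
Stage 2: N_ring = 12 + 2·18 = 48
Stage 2: 12(ω_s−ω_c) = −48(ω_r−ω_c),  ω_s=0, ω_r=1
Stage 2: 12(0−ω_c) = −48(1−ω_c)  ⇒  60ω_c = 48  ⇒  ω_c = 4/5
  ⇒ ω_c²/ω_r² = 4/5
Coupling ω_r² = ω_s¹ ⇒ overall = 28/9 × 4/5 = 112/45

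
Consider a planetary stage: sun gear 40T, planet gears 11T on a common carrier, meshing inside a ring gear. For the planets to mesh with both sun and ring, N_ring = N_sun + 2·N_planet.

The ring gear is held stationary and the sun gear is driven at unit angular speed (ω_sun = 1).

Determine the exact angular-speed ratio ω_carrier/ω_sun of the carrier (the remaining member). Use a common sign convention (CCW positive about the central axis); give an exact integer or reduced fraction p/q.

N_ring = 40 + 2·11 = 62
40(ω_s−ω_c) = −62(ω_r−ω_c),  ω_r=0, ω_s=1
40(1−ω_c) = −62(0−ω_c)  ⇒  102ω_c = 40  ⇒  ω_c = 20/51
ω_c/ω_s = 20/51

20/51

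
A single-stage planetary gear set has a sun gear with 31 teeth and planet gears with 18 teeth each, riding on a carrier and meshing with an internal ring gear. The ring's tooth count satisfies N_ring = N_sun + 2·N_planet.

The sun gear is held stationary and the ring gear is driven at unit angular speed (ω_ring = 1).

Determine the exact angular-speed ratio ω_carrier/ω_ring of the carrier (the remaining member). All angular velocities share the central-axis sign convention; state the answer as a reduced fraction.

67/98

N_ring = 31 + 2·18 = 67
31(ω_s−ω_c) = −67(ω_r−ω_c),  ω_s=0, ω_r=1
31(0−ω_c) = −67(1−ω_c)  ⇒  98ω_c = 67  ⇒  ω_c = 67/98
ω_c/ω_r = 67/98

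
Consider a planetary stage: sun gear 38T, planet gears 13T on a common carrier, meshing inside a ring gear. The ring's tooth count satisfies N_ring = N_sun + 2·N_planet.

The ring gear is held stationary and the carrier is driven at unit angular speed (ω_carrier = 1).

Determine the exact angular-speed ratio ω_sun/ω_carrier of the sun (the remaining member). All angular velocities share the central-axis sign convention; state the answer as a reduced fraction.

N_ring = 38 + 2·13 = 64
38(ω_s−ω_c) = −64(ω_r−ω_c),  ω_r=0, ω_c=1
ω_s = 1 − (64/38)(0−1) = 51/19
ω_s/ω_c = 51/19

51/19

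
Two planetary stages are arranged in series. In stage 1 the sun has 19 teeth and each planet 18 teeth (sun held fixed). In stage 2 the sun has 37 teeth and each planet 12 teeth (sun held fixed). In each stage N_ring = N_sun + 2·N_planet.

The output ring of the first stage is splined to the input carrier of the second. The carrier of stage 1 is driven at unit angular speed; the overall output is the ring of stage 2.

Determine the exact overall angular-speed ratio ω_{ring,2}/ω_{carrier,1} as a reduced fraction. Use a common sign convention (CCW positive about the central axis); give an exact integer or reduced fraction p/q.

Stage 1: N_ring = 19 + 2·18 = 55
Stage 1: 19(ω_s−ω_c) = −55(ω_r−ω_c),  ω_s=0, ω_c=1
Stage 1: ω_r = 1 − (19/55)(0−1) = 74/55
  ⇒ ω_r¹/ω_c¹ = 74/55
Stage 2: N_ring = 37 + 2·12 = 61
Stage 2: 37(ω_s−ω_c) = −61(ω_r−ω_c),  ω_s=0, ω_c=1
Stage 2: ω_r = 1 − (37/61)(0−1) = 98/61
  ⇒ ω_r²/ω_c² = 98/61
Coupling ω_c² = ω_r¹ ⇒ overall = 74/55 × 98/61 = 7252/3355

7252/3355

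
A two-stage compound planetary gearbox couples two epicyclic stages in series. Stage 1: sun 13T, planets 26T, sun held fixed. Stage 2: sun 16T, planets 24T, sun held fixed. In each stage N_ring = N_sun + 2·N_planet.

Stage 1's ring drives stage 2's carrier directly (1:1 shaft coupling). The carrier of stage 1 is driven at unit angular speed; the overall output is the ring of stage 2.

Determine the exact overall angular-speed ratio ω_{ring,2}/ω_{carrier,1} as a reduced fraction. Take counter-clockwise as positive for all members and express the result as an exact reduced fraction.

Stage 1: N_ring = 13 + 2·26 = 65
Stage 1: 13(ω_s−ω_c) = −65(ω_r−ω_c),  ω_s=0, ω_c=1
Stage 1: ω_r = 1 − (13/65)(0−1) = 6/5
  ⇒ ω_r¹/ω_c¹ = 6/5
Stage 2: N_ring = 16 + 2·24 = 64
Stage 2: 16(ω_s−ω_c) = −64(ω_r−ω_c),  ω_s=0, ω_c=1
Stage 2: ω_r = 1 − (16/64)(0−1) = 5/4
  ⇒ ω_r²/ω_c² = 5/4
Coupling ω_c² = ω_r¹ ⇒ overall = 6/5 × 5/4 = 3/2

3/2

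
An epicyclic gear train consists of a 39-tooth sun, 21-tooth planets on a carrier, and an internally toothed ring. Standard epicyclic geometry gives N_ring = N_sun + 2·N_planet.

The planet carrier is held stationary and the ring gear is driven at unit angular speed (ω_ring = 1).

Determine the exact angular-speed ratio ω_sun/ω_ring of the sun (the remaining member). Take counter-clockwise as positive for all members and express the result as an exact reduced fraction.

N_ring = 39 + 2·21 = 81
39(ω_s−ω_c) = −81(ω_r−ω_c),  ω_c=0, ω_r=1
ω_s = 0 − (81/39)(1−0) = -27/13
ω_s/ω_r = -27/13

-27/13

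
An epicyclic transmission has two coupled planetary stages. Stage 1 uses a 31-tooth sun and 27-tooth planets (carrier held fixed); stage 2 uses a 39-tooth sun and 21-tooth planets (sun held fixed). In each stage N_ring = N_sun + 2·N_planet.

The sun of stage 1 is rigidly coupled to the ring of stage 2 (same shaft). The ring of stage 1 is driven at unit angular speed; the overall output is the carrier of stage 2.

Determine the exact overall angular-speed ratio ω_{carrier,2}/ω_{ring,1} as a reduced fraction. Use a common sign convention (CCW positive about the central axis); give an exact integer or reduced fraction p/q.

Stage 1: N_ring = 31 + 2·27 = 85
Stage 1: 31(ω_s−ω_c) = −85(ω_r−ω_c),  ω_c=0, ω_r=1
Stage 1: ω_s = 0 − (85/31)(1−0) = -85/31
  ⇒ ω_s¹/ω_r¹ = -85/31
Stage 2: N_ring = 39 + 2·21 = 81
Stage 2: 39(ω_s−ω_c) = −81(ω_r−ω_c),  ω_s=0, ω_r=1
Stage 2: 39(0−ω_c) = −81(1−ω_c)  ⇒  120ω_c = 81  ⇒  ω_c = 27/40
  ⇒ ω_c²/ω_r² = 27/40
Coupling ω_r² = ω_s¹ ⇒ overall = -85/31 × 27/40 = -459/248

-459/248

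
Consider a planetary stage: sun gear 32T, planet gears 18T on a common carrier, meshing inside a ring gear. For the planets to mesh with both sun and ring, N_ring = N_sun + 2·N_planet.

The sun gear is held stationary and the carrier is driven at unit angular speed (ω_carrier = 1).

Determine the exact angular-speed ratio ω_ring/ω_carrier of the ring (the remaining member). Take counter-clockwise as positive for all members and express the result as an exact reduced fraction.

N_ring = 32 + 2·18 = 68
32(ω_s−ω_c) = −68(ω_r−ω_c),  ω_s=0, ω_c=1
ω_r = 1 − (32/68)(0−1) = 25/17
ω_r/ω_c = 25/17

25/17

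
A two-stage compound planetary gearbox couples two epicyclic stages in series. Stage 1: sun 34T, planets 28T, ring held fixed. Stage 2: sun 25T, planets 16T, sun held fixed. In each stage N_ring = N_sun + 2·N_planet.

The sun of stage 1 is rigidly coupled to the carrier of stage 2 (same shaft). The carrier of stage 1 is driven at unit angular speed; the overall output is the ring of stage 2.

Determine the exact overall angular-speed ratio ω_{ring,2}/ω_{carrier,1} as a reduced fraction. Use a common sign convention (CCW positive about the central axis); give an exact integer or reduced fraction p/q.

Stage 1: N_ring = 34 + 2·28 = 90
Stage 1: 34(ω_s−ω_c) = −90(ω_r−ω_c),  ω_r=0, ω_c=1
Stage 1: ω_s = 1 − (90/34)(0−1) = 62/17
  ⇒ ω_s¹/ω_c¹ = 62/17
Stage 2: N_ring = 25 + 2·16 = 57
Stage 2: 25(ω_s−ω_c) = −57(ω_r−ω_c),  ω_s=0, ω_c=1
Stage 2: ω_r = 1 − (25/57)(0−1) = 82/57
  ⇒ ω_r²/ω_c² = 82/57
Coupling ω_c² = ω_s¹ ⇒ overall = 62/17 × 82/57 = 5084/969

5084/969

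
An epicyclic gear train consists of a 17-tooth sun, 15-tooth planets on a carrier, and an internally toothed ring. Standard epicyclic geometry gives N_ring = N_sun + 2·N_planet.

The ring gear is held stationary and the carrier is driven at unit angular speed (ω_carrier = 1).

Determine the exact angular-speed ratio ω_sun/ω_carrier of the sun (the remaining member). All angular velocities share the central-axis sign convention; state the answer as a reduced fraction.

64/17

N_ring = 17 + 2·15 = 47
17(ω_s−ω_c) = −47(ω_r−ω_c),  ω_r=0, ω_c=1
ω_s = 1 − (47/17)(0−1) = 64/17
ω_s/ω_c = 64/17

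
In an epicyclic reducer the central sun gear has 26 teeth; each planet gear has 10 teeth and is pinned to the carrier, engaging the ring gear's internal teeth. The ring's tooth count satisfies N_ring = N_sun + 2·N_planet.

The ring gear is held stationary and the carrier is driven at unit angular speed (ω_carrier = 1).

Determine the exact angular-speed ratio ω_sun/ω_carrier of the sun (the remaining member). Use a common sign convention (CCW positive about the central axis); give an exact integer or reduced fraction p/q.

36/13

N_ring = 26 + 2·10 = 46
26(ω_s−ω_c) = −46(ω_r−ω_c),  ω_r=0, ω_c=1
ω_s = 1 − (46/26)(0−1) = 36/13
ω_s/ω_c = 36/13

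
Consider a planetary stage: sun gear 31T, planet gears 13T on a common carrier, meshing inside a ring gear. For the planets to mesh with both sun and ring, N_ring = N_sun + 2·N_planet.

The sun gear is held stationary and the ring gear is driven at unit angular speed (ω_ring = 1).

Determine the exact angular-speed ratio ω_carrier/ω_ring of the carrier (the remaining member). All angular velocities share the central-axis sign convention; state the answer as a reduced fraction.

57/88

N_ring = 31 + 2·13 = 57
31(ω_s−ω_c) = −57(ω_r−ω_c),  ω_s=0, ω_r=1
31(0−ω_c) = −57(1−ω_c)  ⇒  88ω_c = 57  ⇒  ω_c = 57/88
ω_c/ω_r = 57/88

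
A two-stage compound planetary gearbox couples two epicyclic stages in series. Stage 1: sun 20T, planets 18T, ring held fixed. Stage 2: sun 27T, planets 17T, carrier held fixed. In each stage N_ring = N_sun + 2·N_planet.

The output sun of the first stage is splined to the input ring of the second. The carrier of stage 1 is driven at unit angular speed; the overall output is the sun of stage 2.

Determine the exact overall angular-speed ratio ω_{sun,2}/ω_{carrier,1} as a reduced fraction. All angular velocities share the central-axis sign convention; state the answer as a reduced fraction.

Stage 1: N_ring = 20 + 2·18 = 56
Stage 1: 20(ω_s−ω_c) = −56(ω_r−ω_c),  ω_r=0, ω_c=1
Stage 1: ω_s = 1 − (56/20)(0−1) = 19/5
  ⇒ ω_s¹/ω_c¹ = 19/5
Stage 2: N_ring = 27 + 2·17 = 61
Stage 2: 27(ω_s−ω_c) = −61(ω_r−ω_c),  ω_c=0, ω_r=1
Stage 2: ω_s = 0 − (61/27)(1−0) = -61/27
  ⇒ ω_s²/ω_r² = -61/27
Coupling ω_r² = ω_s¹ ⇒ overall = 19/5 × -61/27 = -1159/135

-1159/135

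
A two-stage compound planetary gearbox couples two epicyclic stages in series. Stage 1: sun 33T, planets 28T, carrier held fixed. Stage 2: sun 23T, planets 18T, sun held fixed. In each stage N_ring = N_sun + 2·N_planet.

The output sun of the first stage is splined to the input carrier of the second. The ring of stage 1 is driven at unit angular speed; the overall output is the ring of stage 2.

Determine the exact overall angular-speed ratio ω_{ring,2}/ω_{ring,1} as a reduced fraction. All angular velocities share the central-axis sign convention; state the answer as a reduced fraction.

Stage 1: N_ring = 33 + 2·28 = 89
Stage 1: 33(ω_s−ω_c) = −89(ω_r−ω_c),  ω_c=0, ω_r=1
Stage 1: ω_s = 0 − (89/33)(1−0) = -89/33
  ⇒ ω_s¹/ω_r¹ = -89/33
Stage 2: N_ring = 23 + 2·18 = 59
Stage 2: 23(ω_s−ω_c) = −59(ω_r−ω_c),  ω_s=0, ω_c=1
Stage 2: ω_r = 1 − (23/59)(0−1) = 82/59
  ⇒ ω_r²/ω_c² = 82/59
Coupling ω_c² = ω_s¹ ⇒ overall = -89/33 × 82/59 = -7298/1947

-7298/1947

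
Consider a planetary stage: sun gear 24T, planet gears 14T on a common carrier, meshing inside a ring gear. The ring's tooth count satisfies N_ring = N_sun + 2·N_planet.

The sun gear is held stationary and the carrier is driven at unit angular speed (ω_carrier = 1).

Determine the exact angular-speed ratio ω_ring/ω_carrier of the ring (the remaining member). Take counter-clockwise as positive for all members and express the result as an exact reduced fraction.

19/13

N_ring = 24 + 2·14 = 52
24(ω_s−ω_c) = −52(ω_r−ω_c),  ω_s=0, ω_c=1
ω_r = 1 − (24/52)(0−1) = 19/13
ω_r/ω_c = 19/13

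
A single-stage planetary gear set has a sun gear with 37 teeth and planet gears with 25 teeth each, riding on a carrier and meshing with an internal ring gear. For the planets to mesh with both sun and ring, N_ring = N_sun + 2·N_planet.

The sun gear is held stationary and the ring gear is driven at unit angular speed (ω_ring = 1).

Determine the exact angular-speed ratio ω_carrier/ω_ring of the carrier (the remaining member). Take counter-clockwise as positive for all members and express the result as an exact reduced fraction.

87/124

N_ring = 37 + 2·25 = 87
37(ω_s−ω_c) = −87(ω_r−ω_c),  ω_s=0, ω_r=1
37(0−ω_c) = −87(1−ω_c)  ⇒  124ω_c = 87  ⇒  ω_c = 87/124
ω_c/ω_r = 87/124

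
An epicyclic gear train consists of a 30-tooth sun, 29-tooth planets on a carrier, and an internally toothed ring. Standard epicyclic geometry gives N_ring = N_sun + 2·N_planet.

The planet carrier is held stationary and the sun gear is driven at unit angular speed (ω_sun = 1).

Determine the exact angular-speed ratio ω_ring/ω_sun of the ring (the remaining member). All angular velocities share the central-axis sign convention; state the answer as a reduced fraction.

N_ring = 30 + 2·29 = 88
30(ω_s−ω_c) = −88(ω_r−ω_c),  ω_c=0, ω_s=1
ω_r = 0 − (30/88)(1−0) = -15/44
ω_r/ω_s = -15/44

-15/44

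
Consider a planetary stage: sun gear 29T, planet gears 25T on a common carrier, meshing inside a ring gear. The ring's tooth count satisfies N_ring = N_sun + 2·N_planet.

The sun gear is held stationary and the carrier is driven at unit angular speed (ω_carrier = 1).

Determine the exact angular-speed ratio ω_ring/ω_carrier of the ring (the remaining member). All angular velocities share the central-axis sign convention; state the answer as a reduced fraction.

108/79

N_ring = 29 + 2·25 = 79
29(ω_s−ω_c) = −79(ω_r−ω_c),  ω_s=0, ω_c=1
ω_r = 1 − (29/79)(0−1) = 108/79
ω_r/ω_c = 108/79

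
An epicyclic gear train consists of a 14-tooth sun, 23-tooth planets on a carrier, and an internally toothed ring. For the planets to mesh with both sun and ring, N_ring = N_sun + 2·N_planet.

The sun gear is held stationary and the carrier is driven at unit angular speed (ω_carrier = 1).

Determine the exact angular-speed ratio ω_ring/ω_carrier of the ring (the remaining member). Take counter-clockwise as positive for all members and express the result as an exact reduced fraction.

N_ring = 14 + 2·23 = 60
14(ω_s−ω_c) = −60(ω_r−ω_c),  ω_s=0, ω_c=1
ω_r = 1 − (14/60)(0−1) = 37/30
ω_r/ω_c = 37/30

37/30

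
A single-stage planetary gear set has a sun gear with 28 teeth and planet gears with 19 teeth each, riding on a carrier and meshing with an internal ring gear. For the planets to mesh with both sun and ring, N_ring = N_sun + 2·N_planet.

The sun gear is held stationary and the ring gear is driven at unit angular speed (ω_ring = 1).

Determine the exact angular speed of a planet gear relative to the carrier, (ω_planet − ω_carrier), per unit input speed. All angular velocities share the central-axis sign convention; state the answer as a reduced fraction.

924/893

N_ring = 28 + 2·19 = 66
28(ω_s−ω_c) = −66(ω_r−ω_c),  ω_s=0, ω_r=1
28(0−ω_c) = −66(1−ω_c)  ⇒  94ω_c = 66  ⇒  ω_c = 33/47
sun–planet: 28·(0−33/47) = −19·(ω_p−ω_c)  ⇒  ω_p−ω_c = −(28/19)·(-33/47) = 924/893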